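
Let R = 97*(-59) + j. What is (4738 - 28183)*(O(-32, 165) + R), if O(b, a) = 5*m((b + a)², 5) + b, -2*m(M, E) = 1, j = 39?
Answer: 268140465/2 ≈ 1.3407e+8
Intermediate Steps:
m(M, E) = -½ (m(M, E) = -½*1 = -½)
O(b, a) = -5/2 + b (O(b, a) = 5*(-½) + b = -5/2 + b)
R = -5684 (R = 97*(-59) + 39 = -5723 + 39 = -5684)
(4738 - 28183)*(O(-32, 165) + R) = (4738 - 28183)*((-5/2 - 32) - 5684) = -23445*(-69/2 - 5684) = -23445*(-11437/2) = 268140465/2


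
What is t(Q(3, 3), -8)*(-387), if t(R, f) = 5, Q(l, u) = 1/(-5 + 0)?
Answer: -1935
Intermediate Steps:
Q(l, u) = -⅕ (Q(l, u) = 1/(-5) = -⅕)
t(Q(3, 3), -8)*(-387) = 5*(-387) = -1935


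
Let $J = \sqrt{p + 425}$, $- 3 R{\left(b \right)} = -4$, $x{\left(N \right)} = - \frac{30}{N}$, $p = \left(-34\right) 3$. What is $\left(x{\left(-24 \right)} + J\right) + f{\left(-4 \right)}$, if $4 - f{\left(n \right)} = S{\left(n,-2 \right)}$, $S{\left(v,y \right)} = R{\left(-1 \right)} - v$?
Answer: $- \frac{1}{12} + \sqrt{323} \approx 17.889$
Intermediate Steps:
$p = -102$
$R{\left(b \right)} = \frac{4}{3}$ ($R{\left(b \right)} = \left(- \frac{1}{3}\right) \left(-4\right) = \frac{4}{3}$)
$S{\left(v,y \right)} = \frac{4}{3} - v$
$f{\left(n \right)} = \frac{8}{3} + n$ ($f{\left(n \right)} = 4 - \left(\frac{4}{3} - n\right) = 4 + \left(- \frac{4}{3} + n\right) = \frac{8}{3} + n$)
$J = \sqrt{323}$ ($J = \sqrt{-102 + 425} = \sqrt{323} \approx 17.972$)
$\left(x{\left(-24 \right)} + J\right) + f{\left(-4 \right)} = \left(- \frac{30}{-24} + \sqrt{323}\right) + \left(\frac{8}{3} - 4\right) = \left(\left(-30\right) \left(- \frac{1}{24}\right) + \sqrt{323}\right) - \frac{4}{3} = \left(\frac{5}{4} + \sqrt{323}\right) - \frac{4}{3} = - \frac{1}{12} + \sqrt{323}$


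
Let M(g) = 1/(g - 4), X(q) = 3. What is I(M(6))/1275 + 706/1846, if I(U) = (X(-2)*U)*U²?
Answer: 1201123/3138200 ≈ 0.38274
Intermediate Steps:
M(g) = 1/(-4 + g)
I(U) = 3*U³ (I(U) = (3*U)*U² = 3*U³)
I(M(6))/1275 + 706/1846 = (3*(1/(-4 + 6))³)/1275 + 706/1846 = (3*(1/2)³)*(1/1275) + 706*(1/1846) = (3*(½)³)*(1/1275) + 353/923 = (3*(⅛))*(1/1275) + 353/923 = (3/8)*(1/1275) + 353/923 = 1/3400 + 353/923 = 1201123/3138200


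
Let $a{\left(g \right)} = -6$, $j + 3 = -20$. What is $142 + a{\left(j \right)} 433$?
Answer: $-2456$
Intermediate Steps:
$j = -23$ ($j = -3 - 20 = -23$)
$142 + a{\left(j \right)} 433 = 142 - 2598 = -2456$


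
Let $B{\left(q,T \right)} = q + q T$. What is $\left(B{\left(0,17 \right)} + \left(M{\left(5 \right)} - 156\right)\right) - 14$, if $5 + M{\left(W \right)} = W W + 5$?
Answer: $-145$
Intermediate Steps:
$B{\left(q,T \right)} = q + T q$
$M{\left(W \right)} = W^{2}$ ($M{\left(W \right)} = -5 + \left(W W + 5\right) = -5 + \left(W^{2} + 5\right) = -5 + \left(5 + W^{2}\right) = W^{2}$)
$\left(B{\left(0,17 \right)} + \left(M{\left(5 \right)} - 156\right)\right) - 14 = \left(0 \left(1 + 17\right) - \left(156 - 5^{2}\right)\right) - 14 = \left(0 \cdot 18 + \left(25 - 156\right)\right) - 14 = \left(0 - 131\right) - 14 = -131 - 14 = -145$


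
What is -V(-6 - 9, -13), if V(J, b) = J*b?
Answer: -195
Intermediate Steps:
-V(-6 - 9, -13) = -(-6 - 9)*(-13) = -(-15)*(-13) = -1*195 = -195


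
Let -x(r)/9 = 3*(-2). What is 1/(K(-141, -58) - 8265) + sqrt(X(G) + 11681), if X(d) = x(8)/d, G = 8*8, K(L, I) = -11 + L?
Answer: -1/8417 + sqrt(747638)/8 ≈ 108.08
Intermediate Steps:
x(r) = 54 (x(r) = -27*(-2) = -9*(-6) = 54)
G = 64
X(d) = 54/d
1/(K(-141, -58) - 8265) + sqrt(X(G) + 11681) = 1/((-11 - 141) - 8265) + sqrt(54/64 + 11681) = 1/(-152 - 8265) + sqrt(54*(1/64) + 11681) = 1/(-8417) + sqrt(27/32 + 11681) = -1/8417 + sqrt(373819/32) = -1/8417 + sqrt(747638)/8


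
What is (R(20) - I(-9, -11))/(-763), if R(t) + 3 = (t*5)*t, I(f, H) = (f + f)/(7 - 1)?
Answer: -2000/763 ≈ -2.6212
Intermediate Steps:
I(f, H) = f/3 (I(f, H) = (2*f)/6 = (2*f)*(⅙) = f/3)
R(t) = -3 + 5*t² (R(t) = -3 + (t*5)*t = -3 + (5*t)*t = -3 + 5*t²)
(R(20) - I(-9, -11))/(-763) = ((-3 + 5*20²) - (-9)/3)/(-763) = ((-3 + 5*400) - 1*(-3))*(-1/763) = ((-3 + 2000) + 3)*(-1/763) = (1997 + 3)*(-1/763) = 2000*(-1/763) = -2000/763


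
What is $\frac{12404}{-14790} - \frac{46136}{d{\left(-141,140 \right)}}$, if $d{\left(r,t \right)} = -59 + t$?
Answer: $- \frac{113892694}{199665} \approx -570.42$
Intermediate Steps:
$\frac{12404}{-14790} - \frac{46136}{d{\left(-141,140 \right)}} = \frac{12404}{-14790} - \frac{46136}{-59 + 140} = 12404 \left(- \frac{1}{14790}\right) - \frac{46136}{81} = - \frac{6202}{7395} - \frac{46136}{81} = - \frac{113892694}{199665}$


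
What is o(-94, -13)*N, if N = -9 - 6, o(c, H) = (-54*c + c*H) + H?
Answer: -94275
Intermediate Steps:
o(c, H) = H - 54*c + H*c (o(c, H) = (-54*c + H*c) + H = H - 54*c + H*c)
N = -15
o(-94, -13)*N = (-13 - 54*(-94) - 13*(-94))*(-15) = (-13 + 5076 + 1222)*(-15) = 6285*(-15) = -94275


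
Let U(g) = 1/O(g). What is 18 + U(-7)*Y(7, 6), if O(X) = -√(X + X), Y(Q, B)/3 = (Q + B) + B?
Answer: 18 + 57*I*√14/14 ≈ 18.0 + 15.234*I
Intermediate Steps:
Y(Q, B) = 3*Q + 6*B (Y(Q, B) = 3*((Q + B) + B) = 3*((B + Q) + B) = 3*(Q + 2*B) = 3*Q + 6*B)
O(X) = -√2*√X (O(X) = -√(2*X) = -√2*√X)
U(g) = -√2/(2*√g) (U(g) = 1/(-√2*√g) = -√2/(2*√g))
18 + U(-7)*Y(7, 6) = 18 + (-√2/(2*√(-7)))*(3*7 + 6*6) = 18 + (-√2*(-I*√7/7)/2)*(21 + 36) = 18 + (I*√14/14)*57 = 18 + 57*I*√14/14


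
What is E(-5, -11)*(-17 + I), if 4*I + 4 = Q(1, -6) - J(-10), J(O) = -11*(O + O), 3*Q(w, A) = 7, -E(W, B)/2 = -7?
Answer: -6083/6 ≈ -1013.8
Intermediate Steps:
E(W, B) = 14 (E(W, B) = -2*(-7) = 14)
Q(w, A) = 7/3 (Q(w, A) = (1/3)*7 = 7/3)
J(O) = -22*O
I = -665/12 (I = -1 + (7/3 - (-22)*(-10))/4 = -1 + (7/3 - 1*220)/4 = -1 + (7/3 - 220)/4 = -1 + (1/4)*(-653/3) = -1 - 653/12 = -665/12 ≈ -55.417)
E(-5, -11)*(-17 + I) = 14*(-17 - 665/12) = 14*(-869/12) = -6083/6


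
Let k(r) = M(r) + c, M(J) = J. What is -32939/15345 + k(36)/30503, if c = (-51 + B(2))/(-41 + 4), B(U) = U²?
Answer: -3377650634/1574412345 ≈ -2.1453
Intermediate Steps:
c = 47/37 (c = (-51 + 2²)/(-41 + 4) = (-51 + 4)/(-37) = -47*(-1/37) = 47/37 ≈ 1.2703)
k(r) = 47/37 + r (k(r) = r + 47/37 = 47/37 + r)
-32939/15345 + k(36)/30503 = -32939/15345 + (47/37 + 36)/30503 = -32939*1/15345 + (1379/37)*(1/30503) = -32939/15345 + 1379/1128611 = -3377650634/1574412345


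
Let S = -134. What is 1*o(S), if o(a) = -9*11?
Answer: -99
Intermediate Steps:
o(a) = -99
1*o(S) = 1*(-99) = -99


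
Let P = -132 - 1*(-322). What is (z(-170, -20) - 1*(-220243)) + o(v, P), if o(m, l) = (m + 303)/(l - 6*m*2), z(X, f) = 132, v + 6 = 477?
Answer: 601843738/2731 ≈ 2.2037e+5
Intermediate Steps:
v = 471 (v = -6 + 477 = 471)
P = 190 (P = -132 + 322 = 190)
o(m, l) = (303 + m)/(l - 12*m)
(z(-170, -20) - 1*(-220243)) + o(v, P) = (132 - 1*(-220243)) + (303 + 471)/(190 - 12*471) = (132 + 220243) + 774/(190 - 5652) = 220375 + 774/(-5462) = 220375 - 1/5462*774 = 220375 - 387/2731 = 601843738/2731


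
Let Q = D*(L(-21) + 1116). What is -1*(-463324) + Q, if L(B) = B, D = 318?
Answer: 811534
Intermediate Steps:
Q = 348210 (Q = 318*(-21 + 1116) = 318*1095 = 348210)
-1*(-463324) + Q = -1*(-463324) + 348210 = 463324 + 348210 = 811534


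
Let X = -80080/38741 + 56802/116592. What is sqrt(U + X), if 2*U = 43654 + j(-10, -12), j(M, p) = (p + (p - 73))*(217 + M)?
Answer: sqrt(1669860374996741168486)/376407556 ≈ 108.56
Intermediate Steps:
X = -1189353513/752815112 (X = -80080*1/38741 + 56802*(1/116592) = -80080/38741 + 9467/19432 = -1189353513/752815112 ≈ -1.5799)
j(M, p) = (-73 + 2*p)*(217 + M) (j(M, p) = (p + (-73 + p))*(217 + M) = (-73 + 2*p)*(217 + M))
U = 23575/2 (U = (43654 + (-15841 - 73*(-10) + 434*(-12) + 2*(-10)*(-12)))/2 = (43654 + (-15841 + 730 - 5208 + 240))/2 = (43654 - 20079)/2 = (1/2)*23575 = 23575/2 ≈ 11788.)
sqrt(U + X) = sqrt(23575/2 - 1189353513/752815112) = sqrt(8872618779187/752815112) = sqrt(1669860374996741168486)/376407556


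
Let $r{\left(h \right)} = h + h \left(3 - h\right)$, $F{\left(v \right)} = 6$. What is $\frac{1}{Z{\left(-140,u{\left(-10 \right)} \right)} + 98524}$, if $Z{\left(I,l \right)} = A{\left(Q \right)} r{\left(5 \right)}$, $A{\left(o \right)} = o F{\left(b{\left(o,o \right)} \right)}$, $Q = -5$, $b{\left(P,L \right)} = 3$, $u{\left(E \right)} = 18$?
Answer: $\frac{1}{98674} \approx 1.0134 \cdot 10^{-5}$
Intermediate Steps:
$A{\left(o \right)} = 6 o$ ($A{\left(o \right)} = o 6 = 6 o$)
$Z{\left(I,l \right)} = 150$ ($Z{\left(I,l \right)} = 6 \left(-5\right) 5 \left(4 - 5\right) = - 30 \cdot 5 \left(4 - 5\right) = - 30 \cdot 5 \left(-1\right) = \left(-30\right) \left(-5\right) = 150$)
$\frac{1}{Z{\left(-140,u{\left(-10 \right)} \right)} + 98524} = \frac{1}{150 + 98524} = \frac{1}{98674}$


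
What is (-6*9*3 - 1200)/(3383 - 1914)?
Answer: -1362/1469 ≈ -0.92716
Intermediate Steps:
(-6*9*3 - 1200)/(3383 - 1914) = (-54*3 - 1200)/1469 = (-162 - 1200)*(1/1469) = -1362*1/1469 = -1362/1469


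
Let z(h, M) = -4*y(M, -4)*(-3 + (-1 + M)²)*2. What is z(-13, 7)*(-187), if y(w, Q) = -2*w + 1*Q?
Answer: -888624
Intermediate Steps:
y(w, Q) = Q - 2*w (y(w, Q) = -2*w + Q = Q - 2*w)
z(h, M) = -8*(-4 - 2*M)*(-3 + (-1 + M)²) (z(h, M) = -4*(-4 - 2*M)*(-3 + (-1 + M)²)*2 = -8*(-4 - 2*M)*(-3 + (-1 + M)²))
z(-13, 7)*(-187) = (-64 - 96*7 + 16*7³)*(-187) = (-64 - 672 + 16*343)*(-187) = (-64 - 672 + 5488)*(-187) = 4752*(-187) = -888624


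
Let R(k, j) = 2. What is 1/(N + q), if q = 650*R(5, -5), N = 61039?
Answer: 1/62339 ≈ 1.6041e-5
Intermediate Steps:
q = 1300 (q = 650*2 = 1300)
1/(N + q) = 1/(61039 + 1300) = 1/62339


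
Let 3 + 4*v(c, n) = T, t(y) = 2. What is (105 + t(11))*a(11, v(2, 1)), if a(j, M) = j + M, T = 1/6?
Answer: 26429/24 ≈ 1101.2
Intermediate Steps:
T = 1/6 ≈ 0.16667
v(c, n) = -17/24 (v(c, n) = -3/4 + (1/4)*(1/6) = -3/4 + 1/24 = -17/24)
a(j, M) = M + j
(105 + t(11))*a(11, v(2, 1)) = (105 + 2)*(-17/24 + 11) = 107*(247/24) = 26429/24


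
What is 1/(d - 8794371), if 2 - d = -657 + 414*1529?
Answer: -1/9426718 ≈ -1.0608e-7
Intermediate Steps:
d = -632347 (d = 2 - (-657 + 414*1529) = 2 - (-657 + 633006) = 2 - 1*632349 = 2 - 632349 = -632347)
1/(d - 8794371) = 1/(-632347 - 8794371) = 1/(-9426718) = -1/9426718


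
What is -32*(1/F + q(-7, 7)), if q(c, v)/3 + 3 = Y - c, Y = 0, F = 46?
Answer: -8848/23 ≈ -384.70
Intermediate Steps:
q(c, v) = -9 - 3*c (q(c, v) = -9 + 3*(0 - c) = -9 + 3*(-c) = -9 - 3*c)
-32*(1/F + q(-7, 7)) = -32*(1/46 + (-9 - 3*(-7))) = -32*(1/46 + (-9 + 21)) = -32*(1/46 + 12) = -32*553/46 = -8848/23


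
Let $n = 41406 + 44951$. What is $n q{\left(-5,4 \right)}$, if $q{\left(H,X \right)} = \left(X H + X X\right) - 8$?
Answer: $-1036284$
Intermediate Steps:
$q{\left(H,X \right)} = -8 + X^{2} + H X$ ($q{\left(H,X \right)} = \left(H X + X^{2}\right) - 8 = \left(X^{2} + H X\right) - 8 = -8 + X^{2} + H X$)
$n = 86357$
$n q{\left(-5,4 \right)} = 86357 \left(-8 + 4^{2} - 20\right) = 86357 \left(-8 + 16 - 20\right) = 86357 \left(-12\right) = -1036284$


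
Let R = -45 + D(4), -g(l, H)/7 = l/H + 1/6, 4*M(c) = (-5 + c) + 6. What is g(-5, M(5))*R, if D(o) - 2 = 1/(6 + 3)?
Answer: -25669/27 ≈ -950.70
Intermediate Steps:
M(c) = ¼ + c/4 (M(c) = ((-5 + c) + 6)/4 = (1 + c)/4 = ¼ + c/4)
D(o) = 19/9 (D(o) = 2 + 1/(6 + 3) = 2 + 1/9 = 2 + ⅑ = 19/9)
g(l, H) = -7/6 - 7*l/H (g(l, H) = -7*(l/H + 1/6) = -7*(l/H + 1*(⅙)) = -7*(l/H + ⅙) = -7*(⅙ + l/H) = -7/6 - 7*l/H)
R = -386/9 (R = -45 + 19/9 = -386/9 ≈ -42.889)
g(-5, M(5))*R = (-7/6 - 7*(-5)/(¼ + (¼)*5))*(-386/9) = (-7/6 - 7*(-5)/(¼ + 5/4))*(-386/9) = (-7/6 - 7*(-5)/3/2)*(-386/9) = (-7/6 - 7*(-5)*⅔)*(-386/9) = (-7/6 + 70/3)*(-386/9) = (133/6)*(-386/9) = -25669/27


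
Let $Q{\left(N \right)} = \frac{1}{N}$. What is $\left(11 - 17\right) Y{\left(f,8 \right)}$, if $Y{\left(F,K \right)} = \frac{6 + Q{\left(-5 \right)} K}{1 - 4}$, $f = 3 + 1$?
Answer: $\frac{44}{5} \approx 8.8$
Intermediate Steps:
$f = 4$
$Y{\left(F,K \right)} = -2 + \frac{K}{15}$ ($Y{\left(F,K \right)} = \frac{6 + \frac{K}{-5}}{1 - 4} = \frac{6 - \frac{K}{5}}{-3} = \left(6 - \frac{K}{5}\right) \left(- \frac{1}{3}\right) = -2 + \frac{K}{15}$)
$\left(11 - 17\right) Y{\left(f,8 \right)} = \left(11 - 17\right) \left(-2 + \frac{1}{15} \cdot 8\right) = - 6 \left(-2 + \frac{8}{15}\right) = \left(-6\right) \left(- \frac{22}{15}\right) = \frac{44}{5}$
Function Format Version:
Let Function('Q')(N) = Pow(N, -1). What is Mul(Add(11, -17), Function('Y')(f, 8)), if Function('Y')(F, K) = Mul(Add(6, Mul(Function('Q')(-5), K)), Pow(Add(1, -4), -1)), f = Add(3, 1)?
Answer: Rational(44, 5) ≈ 8.8000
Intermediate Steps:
f = 4
Function('Y')(F, K) = Add(-2, Mul(Rational(1, 15), K)) (Function('Y')(F, K) = Mul(Add(6, Mul(Pow(-5, -1), K)), Pow(Add(1, -4), -1)) = Mul(Add(6, Mul(Rational(-1, 5), K)), Pow(-3, -1)) = Mul(Add(6, Mul(Rational(-1, 5), K)), Rational(-1, 3)) = Add(-2, Mul(Rational(1, 15), K)))
Mul(Add(11, -17), Function('Y')(f, 8)) = Mul(Add(11, -17), Add(-2, Mul(Rational(1, 15), 8))) = Mul(-6, Add(-2, Rational(8, 15))) = Mul(-6, Rational(-22, 15)) = Rational(44, 5)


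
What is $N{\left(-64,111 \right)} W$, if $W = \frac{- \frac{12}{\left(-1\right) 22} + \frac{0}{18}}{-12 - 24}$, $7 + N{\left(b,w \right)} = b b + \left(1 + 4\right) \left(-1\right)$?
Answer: $- \frac{2042}{33} \approx -61.879$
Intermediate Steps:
$N{\left(b,w \right)} = -12 + b^{2}$ ($N{\left(b,w \right)} = -7 + \left(b b + \left(1 + 4\right) \left(-1\right)\right) = -7 + \left(b^{2} + 5 \left(-1\right)\right) = -7 + \left(b^{2} - 5\right) = -7 + \left(-5 + b^{2}\right) = -12 + b^{2}$)
$W = - \frac{1}{66}$ ($W = \frac{- \frac{12}{-22} + 0 \cdot \frac{1}{18}}{-12 - 24} = \frac{\left(-12\right) \left(- \frac{1}{22}\right) + 0}{-36} = \left(\frac{6}{11} + 0\right) \left(- \frac{1}{36}\right) = \frac{6}{11} \left(- \frac{1}{36}\right) = - \frac{1}{66} \approx -0.015152$)
$N{\left(-64,111 \right)} W = \left(-12 + \left(-64\right)^{2}\right) \left(- \frac{1}{66}\right) = \left(-12 + 4096\right) \left(- \frac{1}{66}\right) = 4084 \left(- \frac{1}{66}\right) = - \frac{2042}{33}$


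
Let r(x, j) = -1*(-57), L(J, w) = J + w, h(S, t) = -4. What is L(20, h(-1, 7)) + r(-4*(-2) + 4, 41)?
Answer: 73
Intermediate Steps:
r(x, j) = 57
L(20, h(-1, 7)) + r(-4*(-2) + 4, 41) = (20 - 4) + 57 = 16 + 57 = 73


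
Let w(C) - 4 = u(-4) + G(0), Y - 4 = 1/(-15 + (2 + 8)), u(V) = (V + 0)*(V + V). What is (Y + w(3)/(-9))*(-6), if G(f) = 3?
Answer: 16/5 ≈ 3.2000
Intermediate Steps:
u(V) = 2*V**2 (u(V) = V*(2*V) = 2*V**2)
Y = 19/5 (Y = 4 + 1/(-15 + (2 + 8)) = 4 + 1/(-15 + 10) = 4 + 1/(-5) = 4 - 1/5 = 19/5 ≈ 3.8000)
w(C) = 39 (w(C) = 4 + (2*(-4)**2 + 3) = 4 + (2*16 + 3) = 4 + (32 + 3) = 4 + 35 = 39)
(Y + w(3)/(-9))*(-6) = (19/5 + 39/(-9))*(-6) = (19/5 + 39*(-1/9))*(-6) = (19/5 - 13/3)*(-6) = -8/15*(-6) = 16/5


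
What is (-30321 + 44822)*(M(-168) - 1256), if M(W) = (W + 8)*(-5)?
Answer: -6612456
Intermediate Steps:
M(W) = -40 - 5*W (M(W) = (8 + W)*(-5) = -40 - 5*W)
(-30321 + 44822)*(M(-168) - 1256) = (-30321 + 44822)*((-40 - 5*(-168)) - 1256) = 14501*((-40 + 840) - 1256) = 14501*(800 - 1256) = 14501*(-456) = -6612456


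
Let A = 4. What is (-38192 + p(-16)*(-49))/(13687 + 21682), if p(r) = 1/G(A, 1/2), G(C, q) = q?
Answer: -38290/35369 ≈ -1.0826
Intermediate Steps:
p(r) = 2 (p(r) = 1/(1/2) = 1/(½) = 2)
(-38192 + p(-16)*(-49))/(13687 + 21682) = (-38192 + 2*(-49))/(13687 + 21682) = (-38192 - 98)/35369 = -38290*1/35369 = -38290/35369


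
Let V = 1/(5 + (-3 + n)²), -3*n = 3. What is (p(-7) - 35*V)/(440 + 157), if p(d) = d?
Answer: -26/1791 ≈ -0.014517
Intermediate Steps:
n = -1 (n = -⅓*3 = -1)
V = 1/21 (V = 1/(5 + (-3 - 1)²) = 1/(5 + (-4)²) = 1/(5 + 16) = 1/21 ≈ 0.047619)
(p(-7) - 35*V)/(440 + 157) = (-7 - 35*1/21)/(440 + 157) = (-7 - 5/3)/597 = -26/3*1/597 = -26/1791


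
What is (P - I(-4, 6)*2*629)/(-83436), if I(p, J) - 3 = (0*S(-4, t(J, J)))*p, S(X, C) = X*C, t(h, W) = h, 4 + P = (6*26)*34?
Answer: -763/41718 ≈ -0.018289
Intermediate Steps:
P = 5300 (P = -4 + (6*26)*34 = -4 + 156*34 = -4 + 5304 = 5300)
S(X, C) = C*X
I(p, J) = 3 (I(p, J) = 3 + (0*(J*(-4)))*p = 3 + (0*(-4*J))*p = 3 + 0*p = 3 + 0 = 3)
(P - I(-4, 6)*2*629)/(-83436) = (5300 - 3*2*629)/(-83436) = (5300 - 6*629)*(-1/83436) = (5300 - 1*3774)*(-1/83436) = (5300 - 3774)*(-1/83436) = 1526*(-1/83436) = -763/41718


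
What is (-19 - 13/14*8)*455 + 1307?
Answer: -10718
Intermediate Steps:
(-19 - 13/14*8)*455 + 1307 = (-19 - 52/7)*455 + 1307 = -185/7*455 + 1307 = -12025 + 1307 = -10718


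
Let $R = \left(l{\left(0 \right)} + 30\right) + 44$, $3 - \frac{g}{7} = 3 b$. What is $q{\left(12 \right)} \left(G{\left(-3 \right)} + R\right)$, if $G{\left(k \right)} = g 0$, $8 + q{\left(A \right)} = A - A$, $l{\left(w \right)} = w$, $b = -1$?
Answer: $-592$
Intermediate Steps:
$q{\left(A \right)} = -8$ ($q{\left(A \right)} = -8 + \left(A - A\right) = -8 + 0 = -8$)
$g = 42$ ($g = 21 - 7 \cdot 3 \left(-1\right) = 21 - -21 = 21 + 21 = 42$)
$G{\left(k \right)} = 0$ ($G{\left(k \right)} = 42 \cdot 0 = 0$)
$R = 74$ ($R = \left(0 + 30\right) + 44 = 30 + 44 = 74$)
$q{\left(12 \right)} \left(G{\left(-3 \right)} + R\right) = - 8 \left(0 + 74\right) = \left(-8\right) 74 = -592$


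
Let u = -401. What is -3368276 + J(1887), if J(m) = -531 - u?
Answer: -3368406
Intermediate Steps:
J(m) = -130 (J(m) = -531 - 1*(-401) = -531 + 401 = -130)
-3368276 + J(1887) = -3368276 - 130 = -3368406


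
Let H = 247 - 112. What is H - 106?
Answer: 29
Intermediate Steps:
H = 135
H - 106 = 135 - 106 = 29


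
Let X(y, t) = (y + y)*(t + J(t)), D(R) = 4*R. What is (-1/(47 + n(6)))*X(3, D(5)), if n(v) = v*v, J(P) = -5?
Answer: -90/83 ≈ -1.0843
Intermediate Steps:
n(v) = v²
X(y, t) = 2*y*(-5 + t) (X(y, t) = (y + y)*(t - 5) = (2*y)*(-5 + t) = 2*y*(-5 + t))
(-1/(47 + n(6)))*X(3, D(5)) = (-1/(47 + 6²))*(2*3*(-5 + 4*5)) = (-1/(47 + 36))*(2*3*(-5 + 20)) = (-1/83)*(2*3*15) = ((1/83)*(-1))*90 = -1/83*90 = -90/83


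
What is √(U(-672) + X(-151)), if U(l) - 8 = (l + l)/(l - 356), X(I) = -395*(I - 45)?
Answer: 2*√1278532081/257 ≈ 278.26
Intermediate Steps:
X(I) = 17775 - 395*I (X(I) = -395*(-45 + I) = 17775 - 395*I)
U(l) = 8 + 2*l/(-356 + l) (U(l) = 8 + (l + l)/(l - 356) = 8 + (2*l)/(-356 + l) = 8 + 2*l/(-356 + l))
√(U(-672) + X(-151)) = √(2*(-1424 + 5*(-672))/(-356 - 672) + (17775 - 395*(-151))) = √(2*(-1424 - 3360)/(-1028) + (17775 + 59645)) = √(2*(-1/1028)*(-4784) + 77420) = √(2392/257 + 77420) = √(19899332/257) = 2*√1278532081/257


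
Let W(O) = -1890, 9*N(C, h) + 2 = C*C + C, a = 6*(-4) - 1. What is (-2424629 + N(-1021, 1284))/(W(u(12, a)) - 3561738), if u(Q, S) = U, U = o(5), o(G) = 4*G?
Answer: 20780243/32072652 ≈ 0.64791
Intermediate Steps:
U = 20 (U = 4*5 = 20)
a = -25 (a = -24 - 1 = -25)
u(Q, S) = 20
N(C, h) = -2/9 + C/9 + C²/9 (N(C, h) = -2/9 + (C*C + C)/9 = -2/9 + (C² + C)/9 = -2/9 + (C + C²)/9 = -2/9 + (C/9 + C²/9) = -2/9 + C/9 + C²/9)
(-2424629 + N(-1021, 1284))/(W(u(12, a)) - 3561738) = (-2424629 + (-2/9 + (⅑)*(-1021) + (⅑)*(-1021)²))/(-1890 - 3561738) = (-2424629 + (-2/9 - 1021/9 + (⅑)*1042441))/(-3563628) = (-2424629 + (-2/9 - 1021/9 + 1042441/9))*(-1/3563628) = (-2424629 + 1041418/9)*(-1/3563628) = -20780243/9*(-1/3563628) = 20780243/32072652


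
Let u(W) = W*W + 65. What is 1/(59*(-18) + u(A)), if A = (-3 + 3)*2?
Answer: -1/997 ≈ -0.0010030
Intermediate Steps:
A = 0 (A = 0*2 = 0)
u(W) = 65 + W**2 (u(W) = W**2 + 65 = 65 + W**2)
1/(59*(-18) + u(A)) = 1/(59*(-18) + (65 + 0**2)) = 1/(-1062 + (65 + 0)) = 1/(-1062 + 65) = 1/(-997) = -1/997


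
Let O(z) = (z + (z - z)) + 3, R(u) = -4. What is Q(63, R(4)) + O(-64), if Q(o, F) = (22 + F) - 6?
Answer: -49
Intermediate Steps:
O(z) = 3 + z (O(z) = (z + 0) + 3 = z + 3 = 3 + z)
Q(o, F) = 16 + F
Q(63, R(4)) + O(-64) = (16 - 4) + (3 - 64) = 12 - 61 = -49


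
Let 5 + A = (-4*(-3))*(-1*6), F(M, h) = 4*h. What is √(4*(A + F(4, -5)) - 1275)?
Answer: I*√1663 ≈ 40.78*I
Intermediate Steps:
A = -77 (A = -5 + (-4*(-3))*(-1*6) = -5 + 12*(-6) = -5 - 72 = -77)
√(4*(A + F(4, -5)) - 1275) = √(4*(-77 + 4*(-5)) - 1275) = √(4*(-77 - 20) - 1275) = √(4*(-97) - 1275) = √(-388 - 1275) = √(-1663) = I*√1663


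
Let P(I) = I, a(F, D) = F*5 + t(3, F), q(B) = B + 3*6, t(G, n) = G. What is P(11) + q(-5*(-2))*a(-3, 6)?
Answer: -325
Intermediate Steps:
q(B) = 18 + B (q(B) = B + 18 = 18 + B)
a(F, D) = 3 + 5*F (a(F, D) = F*5 + 3 = 5*F + 3 = 3 + 5*F)
P(11) + q(-5*(-2))*a(-3, 6) = 11 + (18 - 5*(-2))*(3 + 5*(-3)) = 11 + (18 + 10)*(3 - 15) = 11 + 28*(-12) = 11 - 336 = -325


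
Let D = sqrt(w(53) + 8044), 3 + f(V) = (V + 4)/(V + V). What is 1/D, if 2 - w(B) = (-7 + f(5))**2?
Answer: 10*sqrt(796319)/796319 ≈ 0.011206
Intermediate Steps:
f(V) = -3 + (4 + V)/(2*V) (f(V) = -3 + (V + 4)/(V + V) = -3 + (4 + V)/((2*V)) = -3 + (4 + V)*(1/(2*V)) = -3 + (4 + V)/(2*V))
w(B) = -8081/100 (w(B) = 2 - (-7 + (-5/2 + 2/5))**2 = 2 - (-7 - 21/10)**2 = 2 - (-91/10)**2 = 2 - 1*8281/100 = 2 - 8281/100 = -8081/100)
D = sqrt(796319)/10 (D = sqrt(-8081/100 + 8044) = sqrt(796319/100) = sqrt(796319)/10 ≈ 89.237)
1/D = 1/(sqrt(796319)/10) = 10*sqrt(796319)/796319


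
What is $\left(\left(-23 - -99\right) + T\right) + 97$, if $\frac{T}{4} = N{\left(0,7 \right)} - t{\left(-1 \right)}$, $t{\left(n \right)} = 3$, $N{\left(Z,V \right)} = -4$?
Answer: $145$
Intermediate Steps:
$T = -28$ ($T = 4 \left(-4 - 3\right) = 4 \left(-7\right) = -28$)
$\left(\left(-23 - -99\right) + T\right) + 97 = \left(\left(-23 - -99\right) - 28\right) + 97 = \left(\left(-23 + 99\right) - 28\right) + 97 = \left(76 - 28\right) + 97 = 48 + 97 = 145$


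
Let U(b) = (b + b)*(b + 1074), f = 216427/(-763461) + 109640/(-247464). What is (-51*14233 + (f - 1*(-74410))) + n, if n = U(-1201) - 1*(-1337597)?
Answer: 866954828732434/874671819 ≈ 9.9118e+5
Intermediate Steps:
f = -635480348/874671819 (f = 216427*(-1/763461) + 109640*(-1/247464) = -216427/763461 - 13705/30933 = -635480348/874671819 ≈ -0.72654)
U(b) = 2*b*(1074 + b) (U(b) = (2*b)*(1074 + b) = 2*b*(1074 + b))
n = 1642651 (n = 2*(-1201)*(1074 - 1201) - 1*(-1337597) = 2*(-1201)*(-127) + 1337597 = 305054 + 1337597 = 1642651)
(-51*14233 + (f - 1*(-74410))) + n = (-51*14233 + (-635480348/874671819 - 1*(-74410))) + 1642651 = (-725883 + (-635480348/874671819 + 74410)) + 1642651 = (-725883 + 65083694571442/874671819) + 1642651 = -569825709419735/874671819 + 1642651 = 866954828732434/874671819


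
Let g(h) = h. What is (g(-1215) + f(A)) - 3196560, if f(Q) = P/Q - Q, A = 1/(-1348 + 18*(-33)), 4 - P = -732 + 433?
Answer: -7352802341/1942 ≈ -3.7862e+6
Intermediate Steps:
P = 303 (P = 4 - (-732 + 433) = 4 - 1*(-299) = 4 + 299 = 303)
A = -1/1942 (A = 1/(-1348 - 594) = 1/(-1942) = -1/1942 ≈ -0.00051493)
f(Q) = -Q + 303/Q (f(Q) = 303/Q - Q = -Q + 303/Q)
(g(-1215) + f(A)) - 3196560 = (-1215 + (-1*(-1/1942) + 303/(-1/1942))) - 3196560 = (-1215 + (1/1942 + 303*(-1942))) - 3196560 = (-1215 + (1/1942 - 588426)) - 3196560 = (-1215 - 1142723291/1942) - 3196560 = -1145082821/1942 - 3196560 = -7352802341/1942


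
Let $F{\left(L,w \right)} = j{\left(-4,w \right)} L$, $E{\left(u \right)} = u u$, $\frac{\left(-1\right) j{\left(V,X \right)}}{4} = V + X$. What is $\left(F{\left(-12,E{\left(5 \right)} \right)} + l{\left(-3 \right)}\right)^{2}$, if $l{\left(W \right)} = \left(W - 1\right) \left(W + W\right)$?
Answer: $1065024$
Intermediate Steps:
$j{\left(V,X \right)} = - 4 V - 4 X$ ($j{\left(V,X \right)} = - 4 \left(V + X\right) = - 4 V - 4 X$)
$E{\left(u \right)} = u^{2}$
$l{\left(W \right)} = 2 W \left(-1 + W\right)$ ($l{\left(W \right)} = \left(-1 + W\right) 2 W = 2 W \left(-1 + W\right)$)
$F{\left(L,w \right)} = L \left(16 - 4 w\right)$ ($F{\left(L,w \right)} = \left(\left(-4\right) \left(-4\right) - 4 w\right) L = \left(16 - 4 w\right) L = L \left(16 - 4 w\right)$)
$\left(F{\left(-12,E{\left(5 \right)} \right)} + l{\left(-3 \right)}\right)^{2} = \left(4 \left(-12\right) \left(4 - 5^{2}\right) + 2 \left(-3\right) \left(-1 - 3\right)\right)^{2} = \left(4 \left(-12\right) \left(4 - 25\right) + 2 \left(-3\right) \left(-4\right)\right)^{2} = \left(4 \left(-12\right) \left(4 - 25\right) + 24\right)^{2} = \left(4 \left(-12\right) \left(-21\right) + 24\right)^{2} = \left(1008 + 24\right)^{2} = 1032^{2} = 1065024$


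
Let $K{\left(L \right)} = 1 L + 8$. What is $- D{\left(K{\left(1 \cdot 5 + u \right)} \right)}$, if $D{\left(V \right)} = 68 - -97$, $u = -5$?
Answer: $-165$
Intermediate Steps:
$K{\left(L \right)} = 8 + L$ ($K{\left(L \right)} = L + 8 = 8 + L$)
$D{\left(V \right)} = 165$ ($D{\left(V \right)} = 68 + 97 = 165$)
$- D{\left(K{\left(1 \cdot 5 + u \right)} \right)} = \left(-1\right) 165 = -165$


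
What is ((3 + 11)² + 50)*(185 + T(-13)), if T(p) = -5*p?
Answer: 61500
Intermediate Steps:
((3 + 11)² + 50)*(185 + T(-13)) = ((3 + 11)² + 50)*(185 - 5*(-13)) = (14² + 50)*(185 + 65) = (196 + 50)*250 = 246*250 = 61500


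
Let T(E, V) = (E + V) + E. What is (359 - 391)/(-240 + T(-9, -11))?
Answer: 32/269 ≈ 0.11896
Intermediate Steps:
T(E, V) = V + 2*E
(359 - 391)/(-240 + T(-9, -11)) = (359 - 391)/(-240 + (-11 + 2*(-9))) = -32/(-240 + (-11 - 18)) = -32/(-240 - 29) = -32/(-269) = -32*(-1/269) = 32/269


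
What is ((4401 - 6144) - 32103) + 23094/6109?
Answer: -206742120/6109 ≈ -33842.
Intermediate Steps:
((4401 - 6144) - 32103) + 23094/6109 = (-1743 - 32103) + 23094*(1/6109) = -33846 + 23094/6109 = -206742120/6109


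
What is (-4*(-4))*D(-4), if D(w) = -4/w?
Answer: 16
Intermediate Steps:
(-4*(-4))*D(-4) = (-4*(-4))*(-4/(-4)) = 16*(-4*(-¼)) = 16*1 = 16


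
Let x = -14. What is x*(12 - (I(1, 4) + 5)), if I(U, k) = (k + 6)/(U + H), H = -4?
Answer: -434/3 ≈ -144.67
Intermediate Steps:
I(U, k) = (6 + k)/(-4 + U) (I(U, k) = (k + 6)/(U - 4) = (6 + k)/(-4 + U))
x*(12 - (I(1, 4) + 5)) = -14*(12 - ((6 + 4)/(-4 + 1) + 5)) = -14*(12 - (10/(-3) + 5)) = -14*(12 - (-⅓*10 + 5)) = -14*(12 - (-10/3 + 5)) = -14*(12 - 1*5/3) = -14*(12 - 5/3) = -14*31/3 = -434/3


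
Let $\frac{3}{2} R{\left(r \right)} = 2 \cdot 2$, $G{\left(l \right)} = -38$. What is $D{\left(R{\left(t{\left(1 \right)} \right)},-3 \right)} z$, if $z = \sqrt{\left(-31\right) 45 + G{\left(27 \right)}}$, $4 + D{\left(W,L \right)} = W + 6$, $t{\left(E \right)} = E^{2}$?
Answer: $\frac{14 i \sqrt{1433}}{3} \approx 176.66 i$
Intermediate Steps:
$R{\left(r \right)} = \frac{8}{3}$ ($R{\left(r \right)} = \frac{2 \cdot 2 \cdot 2}{3} = \frac{2}{3} \cdot 4 = \frac{8}{3}$)
$D{\left(W,L \right)} = 2 + W$ ($D{\left(W,L \right)} = -4 + \left(W + 6\right) = -4 + \left(6 + W\right) = 2 + W$)
$z = i \sqrt{1433}$ ($z = \sqrt{\left(-31\right) 45 - 38} = \sqrt{-1395 - 38} = \sqrt{-1433} = i \sqrt{1433} \approx 37.855 i$)
$D{\left(R{\left(t{\left(1 \right)} \right)},-3 \right)} z = \left(2 + \frac{8}{3}\right) i \sqrt{1433} = \frac{14 i \sqrt{1433}}{3}$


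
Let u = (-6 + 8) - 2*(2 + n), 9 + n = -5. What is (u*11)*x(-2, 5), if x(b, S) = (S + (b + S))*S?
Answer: 11440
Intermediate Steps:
n = -14 (n = -9 - 5 = -14)
x(b, S) = S*(b + 2*S) (x(b, S) = (S + (S + b))*S = (b + 2*S)*S = S*(b + 2*S))
u = 26 (u = (-6 + 8) - 2*(2 - 14) = 2 - 2*(-12) = 2 + 24 = 26)
(u*11)*x(-2, 5) = (26*11)*(5*(-2 + 2*5)) = 286*(5*(-2 + 10)) = 286*(5*8) = 286*40 = 11440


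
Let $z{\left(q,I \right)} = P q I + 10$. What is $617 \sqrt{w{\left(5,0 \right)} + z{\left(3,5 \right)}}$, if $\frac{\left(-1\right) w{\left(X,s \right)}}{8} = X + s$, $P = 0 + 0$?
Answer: $617 i \sqrt{30} \approx 3379.4 i$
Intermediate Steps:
$P = 0$
$w{\left(X,s \right)} = - 8 X - 8 s$ ($w{\left(X,s \right)} = - 8 \left(X + s\right) = - 8 X - 8 s$)
$z{\left(q,I \right)} = 10$ ($z{\left(q,I \right)} = 0 q I + 10 = 0 I + 10 = 0 + 10 = 10$)
$617 \sqrt{w{\left(5,0 \right)} + z{\left(3,5 \right)}} = 617 \sqrt{\left(\left(-8\right) 5 - 0\right) + 10} = 617 \sqrt{\left(-40 + 0\right) + 10} = 617 \sqrt{-40 + 10} = 617 \sqrt{-30} = 617 i \sqrt{30}$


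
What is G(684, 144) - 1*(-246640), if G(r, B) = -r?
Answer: 245956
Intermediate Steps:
G(684, 144) - 1*(-246640) = -1*684 - 1*(-246640) = -684 + 246640 = 245956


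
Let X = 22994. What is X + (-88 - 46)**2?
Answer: 40950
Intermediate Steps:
X + (-88 - 46)**2 = 22994 + (-88 - 46)**2 = 22994 + (-134)**2 = 22994 + 17956 = 40950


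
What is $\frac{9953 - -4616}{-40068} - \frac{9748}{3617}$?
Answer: $- \frac{443278937}{144925956} \approx -3.0587$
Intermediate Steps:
$\frac{9953 - -4616}{-40068} - \frac{9748}{3617} = \left(9953 + 4616\right) \left(- \frac{1}{40068}\right) - \frac{9748}{3617} = 14569 \left(- \frac{1}{40068}\right) - \frac{9748}{3617} = - \frac{14569}{40068} - \frac{9748}{3617} = - \frac{443278937}{144925956}$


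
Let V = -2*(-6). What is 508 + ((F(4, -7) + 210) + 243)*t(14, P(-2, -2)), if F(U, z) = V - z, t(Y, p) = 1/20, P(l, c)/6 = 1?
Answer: 2658/5 ≈ 531.60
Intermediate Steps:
P(l, c) = 6 (P(l, c) = 6*1 = 6)
t(Y, p) = 1/20
V = 12
F(U, z) = 12 - z
508 + ((F(4, -7) + 210) + 243)*t(14, P(-2, -2)) = 508 + (((12 - 1*(-7)) + 210) + 243)*(1/20) = 508 + (((12 + 7) + 210) + 243)*(1/20) = 508 + ((19 + 210) + 243)*(1/20) = 508 + (229 + 243)*(1/20) = 508 + 472*(1/20) = 508 + 118/5 = 2658/5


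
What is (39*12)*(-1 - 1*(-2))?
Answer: 468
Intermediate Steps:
(39*12)*(-1 - 1*(-2)) = 468*(-1 + 2) = 468*1 = 468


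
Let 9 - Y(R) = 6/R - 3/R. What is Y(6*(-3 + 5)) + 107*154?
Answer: 65947/4 ≈ 16487.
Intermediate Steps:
Y(R) = 9 - 3/R (Y(R) = 9 - (6/R - 3/R) = 9 - 3/R)
Y(6*(-3 + 5)) + 107*154 = (9 - 3*1/(6*(-3 + 5))) + 107*154 = (9 - 3/(6*2)) + 16478 = (9 - 3/12) + 16478 = (9 - 3*1/12) + 16478 = (9 - ¼) + 16478 = 35/4 + 16478 = 65947/4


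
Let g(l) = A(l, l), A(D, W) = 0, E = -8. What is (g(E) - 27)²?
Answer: 729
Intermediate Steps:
g(l) = 0
(g(E) - 27)² = (0 - 27)² = (-27)² = 729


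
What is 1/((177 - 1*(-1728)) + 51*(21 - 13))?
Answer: 1/2313 ≈ 0.00043234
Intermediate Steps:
1/((177 - 1*(-1728)) + 51*(21 - 13)) = 1/((177 + 1728) + 51*8) = 1/(1905 + 408) = 1/2313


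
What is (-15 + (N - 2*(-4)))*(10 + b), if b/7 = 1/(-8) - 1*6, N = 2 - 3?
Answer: 263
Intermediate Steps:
N = -1
b = -343/8 (b = 7*(1/(-8) - 1*6) = 7*(-⅛ - 6) = 7*(-49/8) = -343/8 ≈ -42.875)
(-15 + (N - 2*(-4)))*(10 + b) = (-15 + (-1 - 2*(-4)))*(10 - 343/8) = (-15 + (-1 + 8))*(-263/8) = (-15 + 7)*(-263/8) = -8*(-263/8) = 263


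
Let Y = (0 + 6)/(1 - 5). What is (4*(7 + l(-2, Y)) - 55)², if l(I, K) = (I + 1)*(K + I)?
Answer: 169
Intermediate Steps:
Y = -3/2 (Y = 6/(-4) = 6*(-¼) = -3/2 ≈ -1.5000)
l(I, K) = (1 + I)*(I + K)
(4*(7 + l(-2, Y)) - 55)² = (4*(7 + (-2 - 3/2 + (-2)² - 2*(-3/2))) - 55)² = (4*(7 + (-2 - 3/2 + 4 + 3)) - 55)² = (4*(7 + 7/2) - 55)² = (4*(21/2) - 55)² = (42 - 55)² = (-13)² = 169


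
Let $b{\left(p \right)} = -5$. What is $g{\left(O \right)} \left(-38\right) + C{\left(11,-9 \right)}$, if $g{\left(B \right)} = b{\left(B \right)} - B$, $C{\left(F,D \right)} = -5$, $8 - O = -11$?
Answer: $907$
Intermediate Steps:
$O = 19$ ($O = 8 - -11 = 8 + 11 = 19$)
$g{\left(B \right)} = -5 - B$
$g{\left(O \right)} \left(-38\right) + C{\left(11,-9 \right)} = \left(-5 - 19\right) \left(-38\right) - 5 = \left(-24\right) \left(-38\right) - 5 = 912 - 5 = 907$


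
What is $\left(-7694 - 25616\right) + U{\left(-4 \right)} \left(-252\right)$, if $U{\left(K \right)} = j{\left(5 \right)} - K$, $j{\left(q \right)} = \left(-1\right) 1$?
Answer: $-34066$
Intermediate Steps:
$j{\left(q \right)} = -1$
$U{\left(K \right)} = -1 - K$
$\left(-7694 - 25616\right) + U{\left(-4 \right)} \left(-252\right) = \left(-7694 - 25616\right) + \left(-1 - -4\right) \left(-252\right) = -33310 + \left(-1 + 4\right) \left(-252\right) = -33310 + 3 \left(-252\right) = -33310 - 756 = -34066$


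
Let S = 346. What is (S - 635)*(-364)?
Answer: 105196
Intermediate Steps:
(S - 635)*(-364) = (346 - 635)*(-364) = -289*(-364) = 105196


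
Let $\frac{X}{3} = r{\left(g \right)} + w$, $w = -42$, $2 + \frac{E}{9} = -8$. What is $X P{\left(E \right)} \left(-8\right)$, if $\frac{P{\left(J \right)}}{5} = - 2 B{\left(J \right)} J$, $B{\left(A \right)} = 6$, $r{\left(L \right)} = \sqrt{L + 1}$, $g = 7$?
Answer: $5443200 - 259200 \sqrt{2} \approx 5.0766 \cdot 10^{6}$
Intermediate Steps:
$E = -90$ ($E = -18 + 9 \left(-8\right) = -18 - 72 = -90$)
$r{\left(L \right)} = \sqrt{1 + L}$
$X = -126 + 6 \sqrt{2}$ ($X = 3 \left(\sqrt{1 + 7} - 42\right) = 3 \left(\sqrt{8} - 42\right) = 3 \left(2 \sqrt{2} - 42\right) = 3 \left(-42 + 2 \sqrt{2}\right) = -126 + 6 \sqrt{2} \approx -117.51$)
$P{\left(J \right)} = - 60 J$ ($P{\left(J \right)} = 5 \left(-2\right) 6 J = 5 \left(- 12 J\right) = - 60 J$)
$X P{\left(E \right)} \left(-8\right) = \left(-126 + 6 \sqrt{2}\right) \left(\left(-60\right) \left(-90\right)\right) \left(-8\right) = \left(-126 + 6 \sqrt{2}\right) 5400 \left(-8\right) = \left(-680400 + 32400 \sqrt{2}\right) \left(-8\right) = 5443200 - 259200 \sqrt{2}$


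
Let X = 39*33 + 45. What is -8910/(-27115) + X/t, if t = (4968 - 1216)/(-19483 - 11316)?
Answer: -5056089075/462434 ≈ -10934.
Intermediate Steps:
t = -3752/30799 (t = 3752/(-30799) = 3752*(-1/30799) = -3752/30799 ≈ -0.12182)
X = 1332 (X = 1287 + 45 = 1332)
-8910/(-27115) + X/t = -8910/(-27115) + 1332/(-3752/30799) = -8910*(-1/27115) + 1332*(-30799/3752) = 162/493 - 10256067/938 = -5056089075/462434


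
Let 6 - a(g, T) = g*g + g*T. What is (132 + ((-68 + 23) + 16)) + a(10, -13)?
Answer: 139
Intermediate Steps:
a(g, T) = 6 - g² - T*g (a(g, T) = 6 - (g*g + g*T) = 6 - (g² + T*g) = 6 + (-g² - T*g) = 6 - g² - T*g)
(132 + ((-68 + 23) + 16)) + a(10, -13) = (132 + ((-68 + 23) + 16)) + (6 - 1*10² - 1*(-13)*10) = (132 + (-45 + 16)) + (6 - 1*100 + 130) = (132 - 29) + (6 - 100 + 130) = 103 + 36 = 139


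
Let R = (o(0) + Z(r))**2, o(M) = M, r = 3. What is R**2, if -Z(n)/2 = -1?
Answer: 16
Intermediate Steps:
Z(n) = 2 (Z(n) = -2*(-1) = 2)
R = 4 (R = (0 + 2)**2 = 2**2 = 4)
R**2 = 4**2 = 16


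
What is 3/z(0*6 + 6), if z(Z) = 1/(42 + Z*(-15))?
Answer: -144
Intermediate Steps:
z(Z) = 1/(42 - 15*Z)
3/z(0*6 + 6) = 3/(-1/(-42 + 15*(0*6 + 6))) = 3/(-1/(-42 + 15*(0 + 6))) = 3/(-1/(-42 + 15*6)) = 3/(-1/(-42 + 90)) = 3/(-1/48) = -48*3 = -144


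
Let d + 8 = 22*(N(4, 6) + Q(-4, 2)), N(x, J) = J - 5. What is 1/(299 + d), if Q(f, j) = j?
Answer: 1/357 ≈ 0.0028011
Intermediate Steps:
N(x, J) = -5 + J
d = 58 (d = -8 + 22*((-5 + 6) + 2) = -8 + 22*(1 + 2) = -8 + 22*3 = -8 + 66 = 58)
1/(299 + d) = 1/(299 + 58) = 1/357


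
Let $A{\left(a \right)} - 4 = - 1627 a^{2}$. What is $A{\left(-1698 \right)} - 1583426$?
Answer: $-4692556330$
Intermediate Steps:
$A{\left(a \right)} = 4 - 1627 a^{2}$
$A{\left(-1698 \right)} - 1583426 = \left(4 - 1627 \left(-1698\right)^{2}\right) - 1583426 = \left(4 - 4690972908\right) - 1583426 = -4690972904 - 1583426 = -4692556330$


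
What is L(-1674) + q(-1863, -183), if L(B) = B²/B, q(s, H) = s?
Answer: -3537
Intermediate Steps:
L(B) = B
L(-1674) + q(-1863, -183) = -1674 - 1863 = -3537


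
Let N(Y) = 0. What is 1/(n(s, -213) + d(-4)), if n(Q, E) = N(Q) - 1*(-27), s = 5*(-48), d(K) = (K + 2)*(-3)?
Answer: 1/33 ≈ 0.030303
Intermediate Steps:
d(K) = -6 - 3*K (d(K) = (2 + K)*(-3) = -6 - 3*K)
s = -240
n(Q, E) = 27 (n(Q, E) = 0 - 1*(-27) = 0 + 27 = 27)
1/(n(s, -213) + d(-4)) = 1/(27 + (-6 - 3*(-4))) = 1/(27 + (-6 + 12)) = 1/(27 + 6) = 1/33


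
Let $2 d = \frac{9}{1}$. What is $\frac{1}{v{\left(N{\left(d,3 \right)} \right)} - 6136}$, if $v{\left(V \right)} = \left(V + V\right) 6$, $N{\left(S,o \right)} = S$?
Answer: $- \frac{1}{6082} \approx -0.00016442$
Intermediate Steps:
$d = \frac{9}{2}$ ($d = \frac{9 \cdot 1^{-1}}{2} = \frac{9 \cdot 1}{2} = \frac{1}{2} \cdot 9 = \frac{9}{2} \approx 4.5$)
$v{\left(V \right)} = 12 V$ ($v{\left(V \right)} = 2 V 6 = 12 V$)
$\frac{1}{v{\left(N{\left(d,3 \right)} \right)} - 6136} = \frac{1}{12 \cdot \frac{9}{2} - 6136} = \frac{1}{54 - 6136} = \frac{1}{-6082} = - \frac{1}{6082}$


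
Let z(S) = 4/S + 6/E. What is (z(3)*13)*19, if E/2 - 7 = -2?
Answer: 7163/15 ≈ 477.53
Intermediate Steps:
E = 10 (E = 14 + 2*(-2) = 14 - 4 = 10)
z(S) = 3/5 + 4/S (z(S) = 4/S + 6/10 = 4/S + 6*(1/10) = 4/S + 3/5 = 3/5 + 4/S)
(z(3)*13)*19 = ((3/5 + 4/3)*13)*19 = ((29/15)*13)*19 = (377/15)*19 = 7163/15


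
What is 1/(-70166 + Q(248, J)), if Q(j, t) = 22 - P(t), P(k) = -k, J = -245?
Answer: -1/70389 ≈ -1.4207e-5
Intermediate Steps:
Q(j, t) = 22 + t (Q(j, t) = 22 - (-1)*t = 22 + t)
1/(-70166 + Q(248, J)) = 1/(-70166 + (22 - 245)) = 1/(-70166 - 223) = 1/(-70389) = -1/70389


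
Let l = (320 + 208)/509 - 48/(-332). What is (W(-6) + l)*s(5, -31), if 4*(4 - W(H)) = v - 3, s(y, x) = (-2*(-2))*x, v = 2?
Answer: -28455737/42247 ≈ -673.56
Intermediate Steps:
s(y, x) = 4*x
W(H) = 17/4 (W(H) = 4 - (2 - 3)/4 = 4 - ¼*(-1) = 4 + ¼ = 17/4)
l = 49932/42247 (l = 528*(1/509) - 48*(-1/332) = 528/509 + 12/83 = 49932/42247 ≈ 1.1819)
(W(-6) + l)*s(5, -31) = (17/4 + 49932/42247)*(4*(-31)) = (917927/168988)*(-124) = -28455737/42247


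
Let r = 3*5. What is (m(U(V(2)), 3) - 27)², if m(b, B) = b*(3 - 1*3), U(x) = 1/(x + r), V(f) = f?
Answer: 729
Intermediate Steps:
r = 15
U(x) = 1/(15 + x) (U(x) = 1/(x + 15) = 1/(15 + x))
m(b, B) = 0 (m(b, B) = b*(3 - 3) = b*0 = 0)
(m(U(V(2)), 3) - 27)² = (0 - 27)² = (-27)² = 729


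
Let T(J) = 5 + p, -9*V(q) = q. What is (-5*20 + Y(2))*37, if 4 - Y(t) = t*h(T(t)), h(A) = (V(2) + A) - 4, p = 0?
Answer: -32486/9 ≈ -3609.6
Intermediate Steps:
V(q) = -q/9
T(J) = 5 (T(J) = 5 + 0 = 5)
h(A) = -38/9 + A (h(A) = (-⅑*2 + A) - 4 = (-2/9 + A) - 4 = -38/9 + A)
Y(t) = 4 - 7*t/9 (Y(t) = 4 - t*(-38/9 + 5) = 4 - t*7/9 = 4 - 7*t/9)
(-5*20 + Y(2))*37 = (-5*20 + (4 - 7/9*2))*37 = (-100 + (4 - 14/9))*37 = (-100 + 22/9)*37 = -878/9*37 = -32486/9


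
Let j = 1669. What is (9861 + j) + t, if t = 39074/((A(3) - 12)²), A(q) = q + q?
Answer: 227077/18 ≈ 12615.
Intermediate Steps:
A(q) = 2*q
t = 19537/18 (t = 39074/((2*3 - 12)²) = 39074/((6 - 12)²) = 39074/((-6)²) = 39074/36 = 39074*(1/36) = 19537/18 ≈ 1085.4)
(9861 + j) + t = (9861 + 1669) + 19537/18 = 11530 + 19537/18 = 227077/18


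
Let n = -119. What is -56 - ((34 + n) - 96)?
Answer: 125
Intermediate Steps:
-56 - ((34 + n) - 96) = -56 - ((34 - 119) - 96) = -56 - (-85 - 96) = -56 - 1*(-181) = -56 + 181 = 125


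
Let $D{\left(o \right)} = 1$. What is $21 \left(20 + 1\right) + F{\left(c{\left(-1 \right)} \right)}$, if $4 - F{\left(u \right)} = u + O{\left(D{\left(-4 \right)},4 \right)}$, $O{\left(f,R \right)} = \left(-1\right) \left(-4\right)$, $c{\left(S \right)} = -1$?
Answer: $442$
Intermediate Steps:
$O{\left(f,R \right)} = 4$
$F{\left(u \right)} = - u$ ($F{\left(u \right)} = 4 - \left(u + 4\right) = 4 - \left(4 + u\right) = - u$)
$21 \left(20 + 1\right) + F{\left(c{\left(-1 \right)} \right)} = 21 \left(20 + 1\right) - -1 = 21 \cdot 21 + 1 = 441 + 1 = 442$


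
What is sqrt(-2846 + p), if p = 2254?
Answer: 4*I*sqrt(37) ≈ 24.331*I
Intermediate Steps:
sqrt(-2846 + p) = sqrt(-2846 + 2254) = sqrt(-592) = 4*I*sqrt(37)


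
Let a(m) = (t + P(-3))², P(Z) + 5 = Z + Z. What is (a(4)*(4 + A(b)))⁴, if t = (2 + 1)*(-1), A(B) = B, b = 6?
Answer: 14757890560000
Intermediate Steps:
P(Z) = -5 + 2*Z (P(Z) = -5 + (Z + Z) = -5 + 2*Z)
t = -3 (t = 3*(-1) = -3)
a(m) = 196 (a(m) = (-3 + (-5 + 2*(-3)))² = (-3 + (-5 - 6))² = (-3 - 11)² = (-14)² = 196)
(a(4)*(4 + A(b)))⁴ = (196*(4 + 6))⁴ = (196*10)⁴ = 1960⁴ = 14757890560000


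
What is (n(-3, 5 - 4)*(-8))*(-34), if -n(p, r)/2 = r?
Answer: -544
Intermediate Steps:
n(p, r) = -2*r
(n(-3, 5 - 4)*(-8))*(-34) = (-2*(5 - 4)*(-8))*(-34) = (-2*1*(-8))*(-34) = -2*(-8)*(-34) = 16*(-34) = -544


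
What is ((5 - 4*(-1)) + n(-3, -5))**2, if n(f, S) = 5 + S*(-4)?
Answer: 1156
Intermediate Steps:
n(f, S) = 5 - 4*S
((5 - 4*(-1)) + n(-3, -5))**2 = ((5 - 4*(-1)) + (5 - 4*(-5)))**2 = ((5 + 4) + (5 + 20))**2 = (9 + 25)**2 = 34**2 = 1156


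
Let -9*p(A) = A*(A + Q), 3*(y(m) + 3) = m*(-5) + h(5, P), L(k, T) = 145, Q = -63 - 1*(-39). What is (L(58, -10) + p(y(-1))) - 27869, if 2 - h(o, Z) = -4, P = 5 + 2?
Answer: -2245504/81 ≈ -27722.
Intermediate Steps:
P = 7
Q = -24 (Q = -63 + 39 = -24)
h(o, Z) = 6 (h(o, Z) = 2 - 1*(-4) = 2 + 4 = 6)
y(m) = -1 - 5*m/3 (y(m) = -3 + (m*(-5) + 6)/3 = -3 + (-5*m + 6)/3 = -3 + (6 - 5*m)/3 = -3 + (2 - 5*m/3) = -1 - 5*m/3)
p(A) = -A*(-24 + A)/9 (p(A) = -A*(A - 24)/9 = -A*(-24 + A)/9)
(L(58, -10) + p(y(-1))) - 27869 = (145 + (-1 - 5/3*(-1))*(24 - (-1 - 5/3*(-1)))/9) - 27869 = (145 + (-1 + 5/3)*(24 - (-1 + 5/3))/9) - 27869 = (145 + (⅑)*(⅔)*(24 - 1*⅔)) - 27869 = (145 + (⅑)*(⅔)*(24 - ⅔)) - 27869 = (145 + (⅑)*(⅔)*(70/3)) - 27869 = (145 + 140/81) - 27869 = 11885/81 - 27869 = -2245504/81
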